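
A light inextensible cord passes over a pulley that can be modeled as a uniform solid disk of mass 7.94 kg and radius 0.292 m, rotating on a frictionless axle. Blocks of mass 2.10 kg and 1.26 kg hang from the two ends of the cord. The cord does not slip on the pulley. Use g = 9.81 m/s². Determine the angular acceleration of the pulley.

α ≈ 3.85 rad/s²

I = ½MR² = (1/2)(7.94)(0.292)² = 0.3385 kg·m².
Heavier block: m₁g − T₁ = m₁a. Lighter block: T₂ − m₂g = m₂a.
Pulley: (T₁ − T₂)R = Iα = I(a/R), so T₁ − T₂ = (I/R²)a = (1/2)M_p a = 3.970·a.
Adding the three: (m₁ − m₂)g = (m₁ + m₂ + 3.970)a, so a = (2.10 − 1.26)(9.81)/(2.10 + 1.26 + 3.970) = 1.124 m/s².
α = a/R = 1.124/0.292 = 3.850 rad/s².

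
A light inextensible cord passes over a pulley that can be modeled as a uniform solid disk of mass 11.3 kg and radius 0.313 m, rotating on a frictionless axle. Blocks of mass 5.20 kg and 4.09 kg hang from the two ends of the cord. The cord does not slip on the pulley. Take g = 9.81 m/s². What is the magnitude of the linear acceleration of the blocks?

a ≈ 0.729 m/s²

I = ½MR² = (1/2)(11.3)(0.313)² = 0.5535 kg·m².
Heavier block: m₁g − T₁ = m₁a. Lighter block: T₂ − m₂g = m₂a.
Pulley: (T₁ − T₂)R = Iα = I(a/R), so T₁ − T₂ = (I/R²)a = (1/2)M_p a = 5.650·a.
Adding the three: (m₁ − m₂)g = (m₁ + m₂ + 5.650)a, so a = (5.20 − 4.09)(9.81)/(5.20 + 4.09 + 5.650) = 0.7289 m/s².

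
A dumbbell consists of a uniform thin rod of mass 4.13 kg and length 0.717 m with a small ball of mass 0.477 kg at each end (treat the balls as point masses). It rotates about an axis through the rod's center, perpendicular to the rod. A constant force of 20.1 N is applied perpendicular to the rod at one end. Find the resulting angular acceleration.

I_rod = (1/12)ML² = (1/12)(4.13)(0.717)² = 0.1769 kg·m².
I_balls = 2·m·(L/2)² = 2(0.477)(0.3585)² = 0.1226 kg·m².
Total I = 0.2995 kg·m².
τ = F·(L/2) = (20.1)(0.358) = 7.206 N·m.
α = τ/I = 7.206/0.2995 = 24.06 rad/s².

α ≈ 24.1 rad/s²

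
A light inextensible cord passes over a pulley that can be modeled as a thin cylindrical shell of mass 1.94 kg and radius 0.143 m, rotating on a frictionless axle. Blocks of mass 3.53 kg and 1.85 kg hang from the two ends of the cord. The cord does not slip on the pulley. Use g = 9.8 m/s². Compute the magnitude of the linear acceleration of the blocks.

a ≈ 2.25 m/s²

I = MR² = (1.94)(0.143)² = 0.03967 kg·m².
Heavier block: m₁g − T₁ = m₁a. Lighter block: T₂ − m₂g = m₂a.
Pulley: (T₁ − T₂)R = Iα = I(a/R), so T₁ − T₂ = (I/R²)a = 1·M_p a = 1.940·a.
Adding the three: (m₁ − m₂)g = (m₁ + m₂ + 1.940)a, so a = (3.53 − 1.85)(9.8)/(3.53 + 1.85 + 1.940) = 2.249 m/s².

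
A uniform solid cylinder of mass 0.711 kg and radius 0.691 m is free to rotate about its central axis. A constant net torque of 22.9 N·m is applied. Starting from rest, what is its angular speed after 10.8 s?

I = ½MR² = (1/2)(0.711)(0.691)² = 0.1697 kg·m².
α = τ/I = 22.9/0.1697 = 134.9 rad/s².
ω = ω₀ + αt = 0 + (134.9)(10.8) = 1457 rad/s.

ω ≈ 1460 rad/s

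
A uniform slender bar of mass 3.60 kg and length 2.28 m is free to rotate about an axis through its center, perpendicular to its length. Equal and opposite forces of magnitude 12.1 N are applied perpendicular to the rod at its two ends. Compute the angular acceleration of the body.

I = (1/12)ML² = (1/12)(3.60)(2.28)² = 1.560 kg·m².
The couple gives τ = F·(L/2) + F·(L/2) = F L = (12.1)(2.28) = 27.59 N·m.
From τ = Iα: α = 27.59/1.560 = 17.69 rad/s².

α ≈ 17.7 rad/s²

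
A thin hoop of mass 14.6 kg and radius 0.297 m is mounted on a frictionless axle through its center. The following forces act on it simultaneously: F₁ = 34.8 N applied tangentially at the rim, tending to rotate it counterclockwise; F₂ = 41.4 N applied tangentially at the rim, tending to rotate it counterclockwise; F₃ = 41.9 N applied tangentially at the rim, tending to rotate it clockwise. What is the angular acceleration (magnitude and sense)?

I = MR² = (14.6)(0.297)² = 1.288 kg·m².
Taking counterclockwise as positive: τ₁ = +(34.8)(0.297) = +10.34 N·m; τ₂ = +(41.4)(0.297) = +12.30 N·m; τ₃ = −(41.9)(0.297) = −12.44 N·m.
Net torque τ = 10.19 N·m.
α = τ/I = 10.19/1.288 = 7.910 rad/s².

α ≈ 7.91 rad/s², counterclockwise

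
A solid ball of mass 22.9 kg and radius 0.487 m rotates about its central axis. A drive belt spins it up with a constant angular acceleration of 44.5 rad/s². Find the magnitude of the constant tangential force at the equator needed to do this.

F ≈ 199 N

I = (2/5)MR² = (2/5)(22.9)(0.487)² = 2.172 kg·m².
The required torque is τ = Iα = (2.172)(44.50) = 96.67 N·m.
A tangential force at the equator gives τ = FR, so F = τ/R = 96.67/0.487 = 198.5 N.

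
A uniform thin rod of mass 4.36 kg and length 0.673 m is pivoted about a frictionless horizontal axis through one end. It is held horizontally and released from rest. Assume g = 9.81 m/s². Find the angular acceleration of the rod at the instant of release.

α ≈ 21.9 rad/s²

About the pivot, I = (1/3)ML² = (1/3)(4.36)(0.673)² = 0.6583 kg·m².
The weight acts at the center, a distance L/2 = 0.3365 m from the pivot; τ = Mg(L/2) = 14.39 N·m.
α = τ/I = 14.39/0.6583 = 21.86 rad/s².
(Equivalently α = (3g/(2L)) = 21.86 rad/s².)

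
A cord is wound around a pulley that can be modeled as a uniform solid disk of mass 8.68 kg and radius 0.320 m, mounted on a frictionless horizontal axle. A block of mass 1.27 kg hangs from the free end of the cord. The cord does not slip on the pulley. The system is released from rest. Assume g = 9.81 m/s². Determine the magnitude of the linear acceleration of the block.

a ≈ 2.22 m/s²

I = ½MR² = (1/2)(8.68)(0.320)² = 0.4444 kg·m².
Block: mg − T = ma. Pulley: TR = Iα. No-slip: a = αR, so T = (I/R²)a = 4.340·a.
Then mg = (m + 4.340)a, so a = (1.27)(9.81)/(1.27 + 4.340) = 2.221 m/s².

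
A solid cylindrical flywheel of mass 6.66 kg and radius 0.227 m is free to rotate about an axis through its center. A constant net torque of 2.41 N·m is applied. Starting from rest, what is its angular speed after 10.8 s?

I = ½MR² = (1/2)(6.66)(0.227)² = 0.1716 kg·m².
α = τ/I = 2.41/0.1716 = 14.04 rad/s².
ω = ω₀ + αt = 0 + (14.04)(10.8) = 151.7 rad/s.

ω ≈ 152 rad/s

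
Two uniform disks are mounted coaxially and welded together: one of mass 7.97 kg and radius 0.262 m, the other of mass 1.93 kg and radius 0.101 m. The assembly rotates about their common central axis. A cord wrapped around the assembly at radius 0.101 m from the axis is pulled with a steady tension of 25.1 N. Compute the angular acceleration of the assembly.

α ≈ 8.95 rad/s²

I = ½M₁R₁² + ½M₂R₂² = ½(7.97)(0.262)² + ½(1.93)(0.101)² = 0.2834 kg·m².
τ = F r = (25.1)(0.101) = 2.535 N·m.
α = τ/I = 2.535/0.2834 = 8.946 rad/s².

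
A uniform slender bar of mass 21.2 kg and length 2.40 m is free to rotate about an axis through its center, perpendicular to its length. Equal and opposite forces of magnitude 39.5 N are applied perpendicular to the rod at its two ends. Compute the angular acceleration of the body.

I = (1/12)ML² = (1/12)(21.2)(2.40)² = 10.18 kg·m².
The couple gives τ = F·(L/2) + F·(L/2) = F L = (39.5)(2.40) = 94.80 N·m.
Newton's second law for rotation, τ = Iα, gives α = τ/I = 94.80/10.18 = 9.316 rad/s².

α ≈ 9.32 rad/s²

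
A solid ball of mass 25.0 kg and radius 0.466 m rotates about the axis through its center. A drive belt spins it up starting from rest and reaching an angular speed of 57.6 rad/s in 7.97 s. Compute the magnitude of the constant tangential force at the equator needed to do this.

F ≈ 33.7 N

I = (2/5)MR² = (2/5)(25.0)(0.466)² = 2.172 kg·m².
α = Δω/Δt = (57.6 − 0)/7.97 = 7.227 rad/s².
The required torque is τ = Iα = (2.172)(7.227) = 15.69 N·m.
A tangential force at the equator gives τ = FR, so F = τ/R = 15.69/0.466 = 33.68 N.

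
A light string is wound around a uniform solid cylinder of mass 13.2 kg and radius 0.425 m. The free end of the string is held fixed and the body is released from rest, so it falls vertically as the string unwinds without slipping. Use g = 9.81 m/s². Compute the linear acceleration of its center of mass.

a ≈ 6.54 m/s²

Translation: Mg − T = Ma. Rotation about the center: TR = Iα with I = ½MR².
With a = αR: T = (I/R²)a = (1/2)M a, so Mg = (1 + 0.5000)Ma.
a = g/(1 + 0.5000) = 9.81/1.500 = 6.540 m/s².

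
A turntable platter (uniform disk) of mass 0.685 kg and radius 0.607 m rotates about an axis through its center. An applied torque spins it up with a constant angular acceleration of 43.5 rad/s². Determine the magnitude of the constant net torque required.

τ ≈ 5.49 N·m

I = ½MR² = (1/2)(0.685)(0.607)² = 0.1262 kg·m².
τ = Iα = (0.1262)(43.50) = 5.489 N·m.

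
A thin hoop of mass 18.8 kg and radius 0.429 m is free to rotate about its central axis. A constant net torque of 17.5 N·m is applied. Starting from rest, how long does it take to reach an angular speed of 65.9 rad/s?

I = MR² = (18.8)(0.429)² = 3.460 kg·m².
α = τ/I = 17.5/3.460 = 5.058 rad/s².
ω = αt ⇒ t = ω/α = 65.9/5.058 = 13.03 s.

t ≈ 13.0 s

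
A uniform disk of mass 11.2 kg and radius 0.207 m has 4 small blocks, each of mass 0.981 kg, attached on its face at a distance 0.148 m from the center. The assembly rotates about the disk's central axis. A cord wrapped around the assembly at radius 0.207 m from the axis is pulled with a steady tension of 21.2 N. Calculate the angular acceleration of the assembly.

I_disk = ½MR² = ½(11.2)(0.207)² = 0.2400 kg·m².
I_blocks = 4·m·r² = 4(0.981)(0.148)² = 0.08595 kg·m².
Total I = 0.3259 kg·m².
τ = F r = (21.2)(0.207) = 4.388 N·m.
α = τ/I = 4.388/0.3259 = 13.47 rad/s².

α ≈ 13.5 rad/s²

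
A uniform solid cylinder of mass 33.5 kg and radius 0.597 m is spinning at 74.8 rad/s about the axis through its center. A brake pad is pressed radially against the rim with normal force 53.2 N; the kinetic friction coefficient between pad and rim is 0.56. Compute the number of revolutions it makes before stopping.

I = ½MR² = (1/2)(33.5)(0.597)² = 5.970 kg·m².
Friction force f = μN = (0.56)(53.2) = 29.79 N at the rim; torque magnitude τ = fR = 17.79 N·m, opposing ω.
|α| = τ/I = 17.79/5.970 = 2.979 rad/s² (deceleration).
ω² = ω₀² − 2|α|θ with ω = 0 ⇒ θ = ω₀²/(2|α|) = 939.0 rad = 149.4 rev.

≈ 149 revolutions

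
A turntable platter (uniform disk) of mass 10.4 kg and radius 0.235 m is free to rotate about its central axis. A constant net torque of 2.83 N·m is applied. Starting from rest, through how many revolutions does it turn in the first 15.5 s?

I = ½MR² = (1/2)(10.4)(0.235)² = 0.2872 kg·m².
α = τ/I = 2.83/0.2872 = 9.855 rad/s².
θ = ½αt² = ½(9.855)(15.5)² = 1184 rad.
Revolutions = θ/(2π) = 188.4.

≈ 188 revolutions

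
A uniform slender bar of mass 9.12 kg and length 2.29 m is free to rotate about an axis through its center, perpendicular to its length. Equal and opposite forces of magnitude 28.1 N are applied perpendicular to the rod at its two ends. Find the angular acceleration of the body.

α ≈ 16.1 rad/s²

I = (1/12)ML² = (1/12)(9.12)(2.29)² = 3.986 kg·m².
The couple gives τ = F·(L/2) + F·(L/2) = F L = (28.1)(2.29) = 64.35 N·m.
From τ = Iα: α = 64.35/3.986 = 16.15 rad/s².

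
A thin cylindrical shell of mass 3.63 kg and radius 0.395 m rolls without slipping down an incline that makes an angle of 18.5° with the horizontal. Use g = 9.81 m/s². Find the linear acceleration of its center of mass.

a ≈ 1.56 m/s²

Translation along the incline: Mg sinθ − f = Ma.
Rotation about the center: fR = Iα with I = MR². No-slip gives a = αR, so f = (I/R²)a = M a.
Substituting: Mg sinθ = (1 + 1.000)Ma, so a = g sinθ/(1 + 1.000) = (9.81) sin 18.5° / 2.000 = 1.556 m/s².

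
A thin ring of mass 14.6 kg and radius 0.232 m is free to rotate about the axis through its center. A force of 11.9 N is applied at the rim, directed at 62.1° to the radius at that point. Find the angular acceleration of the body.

α ≈ 3.10 rad/s²

I = MR² = (14.6)(0.232)² = 0.7858 kg·m².
Only the tangential component produces torque: τ = F R sinθ = (11.9)(0.232) sin 62.1° = 2.440 N·m.
From τ = Iα: α = 2.440/0.7858 = 3.105 rad/s².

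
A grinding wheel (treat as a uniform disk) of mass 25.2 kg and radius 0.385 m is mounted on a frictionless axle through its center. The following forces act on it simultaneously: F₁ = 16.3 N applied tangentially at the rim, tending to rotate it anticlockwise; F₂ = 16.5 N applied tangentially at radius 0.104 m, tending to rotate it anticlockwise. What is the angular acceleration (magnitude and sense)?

I = ½MR² = (1/2)(25.2)(0.385)² = 1.868 kg·m².
Taking anticlockwise as positive: τ₁ = +(16.3)(0.385) = +6.276 N·m; τ₂ = +(16.5)(0.104) = +1.716 N·m.
Net torque τ = 7.992 N·m.
α = τ/I = 7.992/1.868 = 4.279 rad/s².

α ≈ 4.28 rad/s², anticlockwise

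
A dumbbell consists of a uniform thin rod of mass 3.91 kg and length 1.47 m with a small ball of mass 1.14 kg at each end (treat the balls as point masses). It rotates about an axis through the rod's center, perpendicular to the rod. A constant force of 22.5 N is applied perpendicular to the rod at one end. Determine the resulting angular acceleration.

I_rod = (1/12)ML² = (1/12)(3.91)(1.47)² = 0.7041 kg·m².
I_balls = 2·m·(L/2)² = 2(1.14)(0.7350)² = 1.232 kg·m².
Total I = 1.936 kg·m².
τ = F·(L/2) = (22.5)(0.735) = 16.54 N·m.
α = τ/I = 16.54/1.936 = 8.543 rad/s².

α ≈ 8.54 rad/s²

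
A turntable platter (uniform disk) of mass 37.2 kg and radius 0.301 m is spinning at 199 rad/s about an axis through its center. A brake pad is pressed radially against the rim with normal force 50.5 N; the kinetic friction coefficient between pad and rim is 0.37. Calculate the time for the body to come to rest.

I = ½MR² = (1/2)(37.2)(0.301)² = 1.685 kg·m².
Friction force f = μN = (0.37)(50.5) = 18.68 N at the rim; torque magnitude τ = fR = 5.624 N·m, opposing ω.
|α| = τ/I = 5.624/1.685 = 3.337 rad/s² (deceleration).
0 = ω₀ − |α|t ⇒ t = ω₀/|α| = 199/3.337 = 59.63 s.

t ≈ 59.6 s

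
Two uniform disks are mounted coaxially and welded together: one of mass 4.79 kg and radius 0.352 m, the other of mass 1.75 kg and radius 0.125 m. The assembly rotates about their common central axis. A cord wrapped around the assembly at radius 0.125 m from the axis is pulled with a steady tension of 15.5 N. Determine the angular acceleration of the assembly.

α ≈ 6.24 rad/s²

I = ½M₁R₁² + ½M₂R₂² = ½(4.79)(0.352)² + ½(1.75)(0.125)² = 0.3104 kg·m².
τ = F r = (15.5)(0.125) = 1.938 N·m.
α = τ/I = 1.938/0.3104 = 6.242 rad/s².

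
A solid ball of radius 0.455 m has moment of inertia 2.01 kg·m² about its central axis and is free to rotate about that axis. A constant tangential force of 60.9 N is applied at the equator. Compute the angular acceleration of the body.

τ = F R = (60.9)(0.455) = 27.71 N·m.
From τ = Iα: α = 27.71/2.010 = 13.79 rad/s².

α ≈ 13.8 rad/s²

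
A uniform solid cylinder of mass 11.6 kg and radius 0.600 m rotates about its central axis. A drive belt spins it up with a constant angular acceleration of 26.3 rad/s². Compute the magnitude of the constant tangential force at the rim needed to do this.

F ≈ 91.5 N

I = ½MR² = (1/2)(11.6)(0.600)² = 2.088 kg·m².
The required torque is τ = Iα = (2.088)(26.30) = 54.91 N·m.
A tangential force at the rim gives τ = FR, so F = τ/R = 54.91/0.600 = 91.52 N.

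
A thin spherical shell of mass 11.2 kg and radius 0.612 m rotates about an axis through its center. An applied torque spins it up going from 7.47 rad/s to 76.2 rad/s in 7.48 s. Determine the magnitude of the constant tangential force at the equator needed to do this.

F ≈ 42.0 N

I = (2/3)MR² = (2/3)(11.2)(0.612)² = 2.797 kg·m².
α = Δω/Δt = (76.2 − 7.47)/7.48 = 9.189 rad/s².
The required torque is τ = Iα = (2.797)(9.189) = 25.70 N·m.
A tangential force at the equator gives τ = FR, so F = τ/R = 25.70/0.612 = 41.99 N.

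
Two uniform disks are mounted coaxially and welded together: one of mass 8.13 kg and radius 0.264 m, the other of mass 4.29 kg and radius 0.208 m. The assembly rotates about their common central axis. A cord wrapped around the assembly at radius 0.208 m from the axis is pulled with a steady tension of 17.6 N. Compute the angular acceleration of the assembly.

α ≈ 9.73 rad/s²

I = ½M₁R₁² + ½M₂R₂² = ½(8.13)(0.264)² + ½(4.29)(0.208)² = 0.3761 kg·m².
τ = F r = (17.6)(0.208) = 3.661 N·m.
α = τ/I = 3.661/0.3761 = 9.733 rad/s².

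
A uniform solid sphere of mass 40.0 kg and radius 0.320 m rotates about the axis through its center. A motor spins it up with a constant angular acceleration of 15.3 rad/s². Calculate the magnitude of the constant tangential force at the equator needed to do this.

F ≈ 78.3 N

I = (2/5)MR² = (2/5)(40.0)(0.320)² = 1.638 kg·m².
The required torque is τ = Iα = (1.638)(15.30) = 25.07 N·m.
A tangential force at the equator gives τ = FR, so F = τ/R = 25.07/0.320 = 78.34 N.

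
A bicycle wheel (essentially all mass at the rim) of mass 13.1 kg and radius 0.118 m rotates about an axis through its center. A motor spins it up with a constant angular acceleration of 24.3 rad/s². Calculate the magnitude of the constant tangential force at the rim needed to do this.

F ≈ 37.6 N

I = MR² = (13.1)(0.118)² = 0.1824 kg·m².
The required torque is τ = Iα = (0.1824)(24.30) = 4.432 N·m.
A tangential force at the rim gives τ = FR, so F = τ/R = 4.432/0.118 = 37.56 N.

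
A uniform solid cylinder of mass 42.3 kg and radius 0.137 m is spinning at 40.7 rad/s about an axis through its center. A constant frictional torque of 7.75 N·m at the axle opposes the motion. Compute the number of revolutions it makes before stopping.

I = ½MR² = (1/2)(42.3)(0.137)² = 0.3970 kg·m².
The net torque has magnitude 7.75 N·m, opposing ω.
|α| = τ/I = 7.750/0.3970 = 19.52 rad/s² (deceleration).
ω² = ω₀² − 2|α|θ with ω = 0 ⇒ θ = ω₀²/(2|α|) = 42.42 rad = 6.752 rev.

≈ 6.75 revolutions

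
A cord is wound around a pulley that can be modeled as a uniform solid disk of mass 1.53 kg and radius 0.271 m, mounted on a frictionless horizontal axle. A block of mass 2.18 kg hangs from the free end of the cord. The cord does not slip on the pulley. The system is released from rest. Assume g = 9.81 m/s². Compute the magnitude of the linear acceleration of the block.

I = ½MR² = (1/2)(1.53)(0.271)² = 0.05618 kg·m².
Block: mg − T = ma. Pulley: TR = Iα. No-slip: a = αR, so T = (I/R²)a = 0.7650·a.
Then mg = (m + 0.7650)a, so a = (2.18)(9.81)/(2.18 + 0.7650) = 7.262 m/s².

a ≈ 7.26 m/s²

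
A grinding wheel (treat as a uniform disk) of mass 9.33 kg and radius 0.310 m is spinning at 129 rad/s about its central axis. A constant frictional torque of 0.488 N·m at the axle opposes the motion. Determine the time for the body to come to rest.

t ≈ 119 s

I = ½MR² = (1/2)(9.33)(0.310)² = 0.4483 kg·m².
The net torque has magnitude 0.488 N·m, opposing ω.
|α| = τ/I = 0.4880/0.4483 = 1.089 rad/s² (deceleration).
0 = ω₀ − |α|t ⇒ t = ω₀/|α| = 129/1.089 = 118.5 s.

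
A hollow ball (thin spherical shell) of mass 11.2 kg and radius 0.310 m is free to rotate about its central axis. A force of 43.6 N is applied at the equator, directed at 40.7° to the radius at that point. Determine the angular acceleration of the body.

α ≈ 12.3 rad/s²

I = (2/3)MR² = (2/3)(11.2)(0.310)² = 0.7175 kg·m².
Only the tangential component produces torque: τ = F R sinθ = (43.6)(0.310) sin 40.7° = 8.814 N·m.
From τ = Iα: α = 8.814/0.7175 = 12.28 rad/s².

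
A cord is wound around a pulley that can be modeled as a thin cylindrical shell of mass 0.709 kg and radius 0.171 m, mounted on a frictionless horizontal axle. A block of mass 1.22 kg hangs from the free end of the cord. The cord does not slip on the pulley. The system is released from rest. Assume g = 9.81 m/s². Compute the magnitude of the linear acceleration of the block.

I = MR² = (0.709)(0.171)² = 0.02073 kg·m².
Block: mg − T = ma. Pulley: TR = Iα. No-slip: a = αR, so T = (I/R²)a = 0.7090·a.
Then mg = (m + 0.7090)a, so a = (1.22)(9.81)/(1.22 + 0.7090) = 6.204 m/s².

a ≈ 6.20 m/s²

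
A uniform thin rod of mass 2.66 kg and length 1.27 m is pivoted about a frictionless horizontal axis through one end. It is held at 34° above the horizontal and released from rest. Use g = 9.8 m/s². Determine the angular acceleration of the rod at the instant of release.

About the pivot, I = (1/3)ML² = (1/3)(2.66)(1.27)² = 1.430 kg·m².
The weight acts at the center, a distance L/2 = 0.6350 m from the pivot; τ = Mg(L/2) cos 34° = 13.72 N·m.
α = τ/I = 13.72/1.430 = 9.596 rad/s².
(Equivalently α = (3g/(2L)) cos 34° = 9.596 rad/s².)

α ≈ 9.60 rad/s²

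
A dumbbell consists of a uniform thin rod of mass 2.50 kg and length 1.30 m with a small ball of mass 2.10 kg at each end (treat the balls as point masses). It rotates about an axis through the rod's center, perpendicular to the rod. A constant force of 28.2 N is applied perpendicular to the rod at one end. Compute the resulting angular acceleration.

I_rod = (1/12)ML² = (1/12)(2.50)(1.30)² = 0.3521 kg·m².
I_balls = 2·m·(L/2)² = 2(2.10)(0.6500)² = 1.775 kg·m².
Total I = 2.127 kg·m².
τ = F·(L/2) = (28.2)(0.650) = 18.33 N·m.
α = τ/I = 18.33/2.127 = 8.619 rad/s².

α ≈ 8.62 rad/s²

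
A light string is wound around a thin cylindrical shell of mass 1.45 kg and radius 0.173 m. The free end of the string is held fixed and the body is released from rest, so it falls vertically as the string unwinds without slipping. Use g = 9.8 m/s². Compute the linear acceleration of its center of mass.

a ≈ 4.90 m/s²

Translation: Mg − T = Ma. Rotation about the center: TR = Iα with I = MR².
With a = αR: T = (I/R²)a = M a, so Mg = (1 + 1.000)Ma.
a = g/(1 + 1.000) = 9.8/2.000 = 4.900 m/s².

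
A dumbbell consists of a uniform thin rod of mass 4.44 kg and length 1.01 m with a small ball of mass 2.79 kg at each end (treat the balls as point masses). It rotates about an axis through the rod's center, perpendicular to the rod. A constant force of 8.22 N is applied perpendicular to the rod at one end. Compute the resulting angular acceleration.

α ≈ 2.31 rad/s²

I_rod = (1/12)ML² = (1/12)(4.44)(1.01)² = 0.3774 kg·m².
I_balls = 2·m·(L/2)² = 2(2.79)(0.5050)² = 1.423 kg·m².
Total I = 1.800 kg·m².
τ = F·(L/2) = (8.22)(0.505) = 4.151 N·m.
α = τ/I = 4.151/1.800 = 2.306 rad/s².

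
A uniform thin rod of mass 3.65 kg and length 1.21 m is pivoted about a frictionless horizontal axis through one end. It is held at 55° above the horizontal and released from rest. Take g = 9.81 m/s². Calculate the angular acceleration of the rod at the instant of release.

About the pivot, I = (1/3)ML² = (1/3)(3.65)(1.21)² = 1.781 kg·m².
The weight acts at the center, a distance L/2 = 0.6050 m from the pivot; τ = Mg(L/2) cos 55° = 12.43 N·m.
α = τ/I = 12.43/1.781 = 6.975 rad/s².
(Equivalently α = (3g/(2L)) cos 55° = 6.975 rad/s².)

α ≈ 6.98 rad/s²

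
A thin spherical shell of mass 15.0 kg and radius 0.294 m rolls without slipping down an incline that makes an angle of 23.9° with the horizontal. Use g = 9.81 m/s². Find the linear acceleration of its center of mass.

Translation along the incline: Mg sinθ − f = Ma.
Rotation about the center: fR = Iα with I = (2/3)MR². No-slip gives a = αR, so f = (I/R²)a = (2/3)M a.
Substituting: Mg sinθ = (1 + 0.6667)Ma, so a = g sinθ/(1 + 0.6667) = (9.81) sin 23.9° / 1.667 = 2.385 m/s².

a ≈ 2.38 m/s²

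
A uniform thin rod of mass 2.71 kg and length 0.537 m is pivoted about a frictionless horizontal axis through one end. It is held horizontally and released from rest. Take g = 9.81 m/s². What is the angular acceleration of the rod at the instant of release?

α ≈ 27.4 rad/s²

About the pivot, I = (1/3)ML² = (1/3)(2.71)(0.537)² = 0.2605 kg·m².
The weight acts at the center, a distance L/2 = 0.2685 m from the pivot; τ = Mg(L/2) = 7.138 N·m.
α = τ/I = 7.138/0.2605 = 27.40 rad/s².
(Equivalently α = (3g/(2L)) = 27.40 rad/s².)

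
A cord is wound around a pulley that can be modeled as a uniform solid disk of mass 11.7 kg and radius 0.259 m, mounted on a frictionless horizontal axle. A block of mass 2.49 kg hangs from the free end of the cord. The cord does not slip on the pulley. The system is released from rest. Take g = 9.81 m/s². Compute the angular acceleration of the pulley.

α ≈ 11.3 rad/s²

I = ½MR² = (1/2)(11.7)(0.259)² = 0.3924 kg·m².
Block: mg − T = ma. Pulley: TR = Iα. No-slip: a = αR, so T = (I/R²)a = 5.850·a.
Then mg = (m + 5.850)a, so a = (2.49)(9.81)/(2.49 + 5.850) = 2.929 m/s².
α = a/R = 2.929/0.259 = 11.31 rad/s².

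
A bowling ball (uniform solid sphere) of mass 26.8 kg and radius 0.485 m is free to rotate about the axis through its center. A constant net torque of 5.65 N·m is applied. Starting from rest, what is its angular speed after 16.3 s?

ω ≈ 36.5 rad/s

I = (2/5)MR² = (2/5)(26.8)(0.485)² = 2.522 kg·m².
α = τ/I = 5.65/2.522 = 2.241 rad/s².
ω = ω₀ + αt = 0 + (2.241)(16.3) = 36.52 rad/s.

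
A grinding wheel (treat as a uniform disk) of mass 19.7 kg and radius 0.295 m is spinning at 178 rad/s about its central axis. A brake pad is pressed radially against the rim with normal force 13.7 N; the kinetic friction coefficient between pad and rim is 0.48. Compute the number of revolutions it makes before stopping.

I = ½MR² = (1/2)(19.7)(0.295)² = 0.8572 kg·m².
Friction force f = μN = (0.48)(13.7) = 6.576 N at the rim; torque magnitude τ = fR = 1.940 N·m, opposing ω.
|α| = τ/I = 1.940/0.8572 = 2.263 rad/s² (deceleration).
ω² = ω₀² − 2|α|θ with ω = 0 ⇒ θ = ω₀²/(2|α|) = 7000 rad = 1114 rev.

≈ 1110 revolutions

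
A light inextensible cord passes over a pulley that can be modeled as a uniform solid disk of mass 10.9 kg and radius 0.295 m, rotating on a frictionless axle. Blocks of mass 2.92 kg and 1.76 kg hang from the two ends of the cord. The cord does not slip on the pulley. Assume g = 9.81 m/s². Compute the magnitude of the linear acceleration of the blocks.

a ≈ 1.12 m/s²

I = ½MR² = (1/2)(10.9)(0.295)² = 0.4743 kg·m².
Heavier block: m₁g − T₁ = m₁a. Lighter block: T₂ − m₂g = m₂a.
Pulley: (T₁ − T₂)R = Iα = I(a/R), so T₁ − T₂ = (I/R²)a = (1/2)M_p a = 5.450·a.
Adding the three: (m₁ − m₂)g = (m₁ + m₂ + 5.450)a, so a = (2.92 − 1.76)(9.81)/(2.92 + 1.76 + 5.450) = 1.123 m/s².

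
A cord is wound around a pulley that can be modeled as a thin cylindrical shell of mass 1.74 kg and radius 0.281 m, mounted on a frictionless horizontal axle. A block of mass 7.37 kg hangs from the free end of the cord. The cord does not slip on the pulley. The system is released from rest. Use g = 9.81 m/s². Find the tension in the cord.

I = MR² = (1.74)(0.281)² = 0.1374 kg·m².
Block: mg − T = ma. Pulley: TR = Iα. No-slip: a = αR, so T = (I/R²)a = 1.740·a.
Then mg = (m + 1.740)a, so a = (7.37)(9.81)/(7.37 + 1.740) = 7.936 m/s².
T = 1.740·a = 13.81 N.

T ≈ 13.8 N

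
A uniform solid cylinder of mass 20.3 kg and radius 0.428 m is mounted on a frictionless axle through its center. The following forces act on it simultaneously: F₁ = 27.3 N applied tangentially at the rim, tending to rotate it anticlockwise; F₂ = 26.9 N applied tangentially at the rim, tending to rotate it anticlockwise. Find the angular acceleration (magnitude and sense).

α ≈ 12.5 rad/s², anticlockwise

I = ½MR² = (1/2)(20.3)(0.428)² = 1.859 kg·m².
Taking anticlockwise as positive: τ₁ = +(27.3)(0.428) = +11.68 N·m; τ₂ = +(26.9)(0.428) = +11.51 N·m.
Net torque τ = 23.20 N·m.
α = τ/I = 23.20/1.859 = 12.48 rad/s².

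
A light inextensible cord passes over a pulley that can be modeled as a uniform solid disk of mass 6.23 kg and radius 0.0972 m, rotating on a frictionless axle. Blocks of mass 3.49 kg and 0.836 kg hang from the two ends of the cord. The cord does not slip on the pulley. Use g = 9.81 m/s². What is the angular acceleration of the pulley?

I = ½MR² = (1/2)(6.23)(0.0972)² = 0.02943 kg·m².
Heavier block: m₁g − T₁ = m₁a. Lighter block: T₂ − m₂g = m₂a.
Pulley: (T₁ − T₂)R = Iα = I(a/R), so T₁ − T₂ = (I/R²)a = (1/2)M_p a = 3.115·a.
Adding the three: (m₁ − m₂)g = (m₁ + m₂ + 3.115)a, so a = (3.49 − 0.836)(9.81)/(3.49 + 0.836 + 3.115) = 3.499 m/s².
α = a/R = 3.499/0.0972 = 36.00 rad/s².

α ≈ 36.0 rad/s²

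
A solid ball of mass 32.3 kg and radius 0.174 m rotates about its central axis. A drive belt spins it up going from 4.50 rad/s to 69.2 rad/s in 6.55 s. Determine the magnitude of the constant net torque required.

I = (2/5)MR² = (2/5)(32.3)(0.174)² = 0.3912 kg·m².
α = Δω/Δt = (69.2 − 4.50)/6.55 = 9.878 rad/s².
τ = Iα = (0.3912)(9.878) = 3.864 N·m.

τ ≈ 3.86 N·m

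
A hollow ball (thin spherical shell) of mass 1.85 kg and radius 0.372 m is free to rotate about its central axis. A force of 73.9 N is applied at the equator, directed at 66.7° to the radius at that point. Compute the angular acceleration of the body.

I = (2/3)MR² = (2/3)(1.85)(0.372)² = 0.1707 kg·m².
Only the tangential component produces torque: τ = F R sinθ = (73.9)(0.372) sin 66.7° = 25.25 N·m.
Newton's second law for rotation, τ = Iα, gives α = τ/I = 25.25/0.1707 = 147.9 rad/s².

α ≈ 148 rad/s²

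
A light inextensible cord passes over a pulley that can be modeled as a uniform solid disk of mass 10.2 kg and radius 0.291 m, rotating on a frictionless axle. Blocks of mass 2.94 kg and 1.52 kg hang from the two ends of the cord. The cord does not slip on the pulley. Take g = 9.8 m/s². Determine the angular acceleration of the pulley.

I = ½MR² = (1/2)(10.2)(0.291)² = 0.4319 kg·m².
Heavier block: m₁g − T₁ = m₁a. Lighter block: T₂ − m₂g = m₂a.
Pulley: (T₁ − T₂)R = Iα = I(a/R), so T₁ − T₂ = (I/R²)a = (1/2)M_p a = 5.100·a.
Adding the three: (m₁ − m₂)g = (m₁ + m₂ + 5.100)a, so a = (2.94 − 1.52)(9.8)/(2.94 + 1.52 + 5.100) = 1.456 m/s².
α = a/R = 1.456/0.291 = 5.002 rad/s².

α ≈ 5.00 rad/s²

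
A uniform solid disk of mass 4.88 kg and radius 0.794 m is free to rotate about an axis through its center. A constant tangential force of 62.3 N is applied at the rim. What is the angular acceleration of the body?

I = ½MR² = (1/2)(4.88)(0.794)² = 1.538 kg·m².
τ = F R = (62.3)(0.794) = 49.47 N·m.
From τ = Iα: α = 49.47/1.538 = 32.16 rad/s².

α ≈ 32.2 rad/s²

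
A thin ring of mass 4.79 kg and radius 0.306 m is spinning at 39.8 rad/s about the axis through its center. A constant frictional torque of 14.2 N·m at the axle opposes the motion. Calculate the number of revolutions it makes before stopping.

I = MR² = (4.79)(0.306)² = 0.4485 kg·m².
The net torque has magnitude 14.2 N·m, opposing ω.
|α| = τ/I = 14.20/0.4485 = 31.66 rad/s² (deceleration).
ω² = ω₀² − 2|α|θ with ω = 0 ⇒ θ = ω₀²/(2|α|) = 25.02 rad = 3.981 rev.

≈ 3.98 revolutions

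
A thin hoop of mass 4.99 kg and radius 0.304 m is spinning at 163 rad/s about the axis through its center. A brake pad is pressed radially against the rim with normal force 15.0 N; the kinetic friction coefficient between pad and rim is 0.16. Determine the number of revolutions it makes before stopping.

I = MR² = (4.99)(0.304)² = 0.4612 kg·m².
Friction force f = μN = (0.16)(15.0) = 2.400 N at the rim; torque magnitude τ = fR = 0.7296 N·m, opposing ω.
|α| = τ/I = 0.7296/0.4612 = 1.582 rad/s² (deceleration).
ω² = ω₀² − 2|α|θ with ω = 0 ⇒ θ = ω₀²/(2|α|) = 8397 rad = 1336 rev.

≈ 1340 revolutions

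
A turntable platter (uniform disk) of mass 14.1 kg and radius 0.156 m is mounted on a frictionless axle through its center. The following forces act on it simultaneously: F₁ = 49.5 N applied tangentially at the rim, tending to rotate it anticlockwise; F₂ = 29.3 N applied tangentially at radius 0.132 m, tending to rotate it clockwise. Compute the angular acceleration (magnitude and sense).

α ≈ 22.5 rad/s², anticlockwise

I = ½MR² = (1/2)(14.1)(0.156)² = 0.1716 kg·m².
Taking anticlockwise as positive: τ₁ = +(49.5)(0.156) = +7.722 N·m; τ₂ = −(29.3)(0.132) = −3.868 N·m.
Net torque τ = 3.854 N·m.
α = τ/I = 3.854/0.1716 = 22.47 rad/s².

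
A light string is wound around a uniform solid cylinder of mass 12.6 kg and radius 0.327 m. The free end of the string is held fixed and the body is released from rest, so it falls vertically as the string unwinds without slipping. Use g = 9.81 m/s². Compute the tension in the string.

T ≈ 41.2 N

Translation: Mg − T = Ma. Rotation about the center: TR = Iα with I = ½MR².
With a = αR: T = (I/R²)a = (1/2)M a, so Mg = (1 + 0.5000)Ma.
a = g/(1 + 0.5000) = 9.81/1.500 = 6.540 m/s².
T = 0.5000·M·a = (0.5000)(12.6)(6.540) = 41.20 N.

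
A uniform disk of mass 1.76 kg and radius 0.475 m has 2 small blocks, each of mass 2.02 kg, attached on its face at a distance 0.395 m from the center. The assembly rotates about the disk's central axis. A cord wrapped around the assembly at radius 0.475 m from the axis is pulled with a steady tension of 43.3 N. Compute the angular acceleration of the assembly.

α ≈ 24.8 rad/s²

I_disk = ½MR² = ½(1.76)(0.475)² = 0.1985 kg·m².
I_blocks = 2·m·r² = 2(2.02)(0.395)² = 0.6303 kg·m².
Total I = 0.8289 kg·m².
τ = F r = (43.3)(0.475) = 20.57 N·m.
α = τ/I = 20.57/0.8289 = 24.81 rad/s².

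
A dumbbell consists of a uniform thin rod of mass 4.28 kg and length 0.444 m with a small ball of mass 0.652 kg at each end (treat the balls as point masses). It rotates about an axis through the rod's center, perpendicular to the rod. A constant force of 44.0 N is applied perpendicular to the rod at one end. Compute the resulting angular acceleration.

α ≈ 72.6 rad/s²

I_rod = (1/12)ML² = (1/12)(4.28)(0.444)² = 0.07031 kg·m².
I_balls = 2·m·(L/2)² = 2(0.652)(0.2220)² = 0.06427 kg·m².
Total I = 0.1346 kg·m².
τ = F·(L/2) = (44.0)(0.222) = 9.768 N·m.
α = τ/I = 9.768/0.1346 = 72.58 rad/s².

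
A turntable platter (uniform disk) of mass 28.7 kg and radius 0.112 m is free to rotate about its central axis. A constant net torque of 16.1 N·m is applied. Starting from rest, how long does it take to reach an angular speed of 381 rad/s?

I = ½MR² = (1/2)(28.7)(0.112)² = 0.1800 kg·m².
α = τ/I = 16.1/0.1800 = 89.44 rad/s².
ω = αt ⇒ t = ω/α = 381/89.44 = 4.260 s.

t ≈ 4.26 s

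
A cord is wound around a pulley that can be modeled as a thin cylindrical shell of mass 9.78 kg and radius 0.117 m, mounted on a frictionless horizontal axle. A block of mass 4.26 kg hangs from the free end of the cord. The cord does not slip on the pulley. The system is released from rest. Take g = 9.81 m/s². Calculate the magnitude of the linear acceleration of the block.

a ≈ 2.98 m/s²

I = MR² = (9.78)(0.117)² = 0.1339 kg·m².
Block: mg − T = ma. Pulley: TR = Iα. No-slip: a = αR, so T = (I/R²)a = 9.780·a.
Then mg = (m + 9.780)a, so a = (4.26)(9.81)/(4.26 + 9.780) = 2.977 m/s².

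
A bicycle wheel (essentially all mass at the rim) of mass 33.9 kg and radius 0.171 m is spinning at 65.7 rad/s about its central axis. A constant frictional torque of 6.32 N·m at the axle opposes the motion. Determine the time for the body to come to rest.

t ≈ 10.3 s

I = MR² = (33.9)(0.171)² = 0.9913 kg·m².
The net torque has magnitude 6.32 N·m, opposing ω.
|α| = τ/I = 6.320/0.9913 = 6.376 rad/s² (deceleration).
0 = ω₀ − |α|t ⇒ t = ω₀/|α| = 65.7/6.376 = 10.30 s.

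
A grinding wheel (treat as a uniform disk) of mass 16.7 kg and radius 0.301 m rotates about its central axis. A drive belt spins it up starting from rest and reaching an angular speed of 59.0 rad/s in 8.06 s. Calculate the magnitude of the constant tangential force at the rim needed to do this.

F ≈ 18.4 N

I = ½MR² = (1/2)(16.7)(0.301)² = 0.7565 kg·m².
α = Δω/Δt = (59.0 − 0)/8.06 = 7.320 rad/s².
The required torque is τ = Iα = (0.7565)(7.320) = 5.538 N·m.
A tangential force at the rim gives τ = FR, so F = τ/R = 5.538/0.301 = 18.40 N.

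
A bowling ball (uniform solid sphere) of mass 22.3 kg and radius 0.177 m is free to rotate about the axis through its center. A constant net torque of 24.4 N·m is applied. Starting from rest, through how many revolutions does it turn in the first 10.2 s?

≈ 723 revolutions

I = (2/5)MR² = (2/5)(22.3)(0.177)² = 0.2795 kg·m².
α = τ/I = 24.4/0.2795 = 87.31 rad/s².
θ = ½αt² = ½(87.31)(10.2)² = 4542 rad.
Revolutions = θ/(2π) = 722.9.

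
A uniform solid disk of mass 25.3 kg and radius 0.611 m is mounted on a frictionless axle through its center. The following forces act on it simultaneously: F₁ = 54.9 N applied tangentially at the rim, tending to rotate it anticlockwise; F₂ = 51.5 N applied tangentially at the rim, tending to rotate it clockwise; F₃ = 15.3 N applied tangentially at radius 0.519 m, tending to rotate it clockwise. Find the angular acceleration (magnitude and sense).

α ≈ 1.24 rad/s², clockwise

I = ½MR² = (1/2)(25.3)(0.611)² = 4.723 kg·m².
Taking anticlockwise as positive: τ₁ = +(54.9)(0.611) = +33.54 N·m; τ₂ = −(51.5)(0.611) = −31.47 N·m; τ₃ = −(15.3)(0.519) = −7.941 N·m.
Net torque τ = -5.863 N·m.
α = τ/I = -5.863/4.723 = -1.242 rad/s².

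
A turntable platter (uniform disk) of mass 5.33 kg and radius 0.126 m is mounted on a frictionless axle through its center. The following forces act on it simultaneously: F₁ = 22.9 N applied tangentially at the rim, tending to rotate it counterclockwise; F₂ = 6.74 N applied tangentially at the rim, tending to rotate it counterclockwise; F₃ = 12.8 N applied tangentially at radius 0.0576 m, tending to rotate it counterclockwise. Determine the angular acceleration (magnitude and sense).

I = ½MR² = (1/2)(5.33)(0.126)² = 0.04231 kg·m².
Taking counterclockwise as positive: τ₁ = +(22.9)(0.126) = +2.885 N·m; τ₂ = +(6.74)(0.126) = +0.8492 N·m; τ₃ = +(12.8)(0.0576) = +0.7373 N·m.
Net torque τ = 4.472 N·m.
α = τ/I = 4.472/0.04231 = 105.7 rad/s².

α ≈ 106 rad/s², counterclockwise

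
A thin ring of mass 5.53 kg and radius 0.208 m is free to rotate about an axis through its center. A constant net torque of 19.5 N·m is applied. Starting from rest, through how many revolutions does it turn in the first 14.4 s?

≈ 1340 revolutions

I = MR² = (5.53)(0.208)² = 0.2392 kg·m².
α = τ/I = 19.5/0.2392 = 81.50 rad/s².
θ = ½αt² = ½(81.50)(14.4)² = 8450 rad.
Revolutions = θ/(2π) = 1345.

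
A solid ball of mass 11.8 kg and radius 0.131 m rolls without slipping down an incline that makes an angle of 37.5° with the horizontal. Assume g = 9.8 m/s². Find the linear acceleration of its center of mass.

a ≈ 4.26 m/s²

Translation along the incline: Mg sinθ − f = Ma.
Rotation about the center: fR = Iα with I = (2/5)MR². No-slip gives a = αR, so f = (I/R²)a = (2/5)M a.
Substituting: Mg sinθ = (1 + 0.4000)Ma, so a = g sinθ/(1 + 0.4000) = (9.8) sin 37.5° / 1.400 = 4.261 m/s².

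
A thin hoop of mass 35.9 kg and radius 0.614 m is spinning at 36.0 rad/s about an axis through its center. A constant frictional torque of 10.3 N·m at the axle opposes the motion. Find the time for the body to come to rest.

t ≈ 47.3 s

I = MR² = (35.9)(0.614)² = 13.53 kg·m².
The net torque has magnitude 10.3 N·m, opposing ω.
|α| = τ/I = 10.30/13.53 = 0.7610 rad/s² (deceleration).
0 = ω₀ − |α|t ⇒ t = ω₀/|α| = 36.0/0.7610 = 47.30 s.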